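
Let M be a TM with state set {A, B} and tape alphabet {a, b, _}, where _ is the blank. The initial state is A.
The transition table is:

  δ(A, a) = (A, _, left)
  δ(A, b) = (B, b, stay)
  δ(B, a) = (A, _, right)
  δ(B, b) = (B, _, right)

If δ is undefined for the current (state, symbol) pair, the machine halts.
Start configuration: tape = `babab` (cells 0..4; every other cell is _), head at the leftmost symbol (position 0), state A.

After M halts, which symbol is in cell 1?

A | [b]abab_   read b → write b, move stay, go to B
B | [b]abab_   read b → write _, move right, go to B
B | _[a]bab_   read a → write _, move right, go to A
A | __[b]ab_   read b → write b, move stay, go to B
B | __[b]ab_   read b → write _, move right, go to B
B | ___[a]b_   read a → write _, move right, go to A
A | ____[b]_   read b → write b, move stay, go to B
B | ____[b]_   read b → write _, move right, go to B
B | _____[_]
Cell 1 holds _ when M halts.

_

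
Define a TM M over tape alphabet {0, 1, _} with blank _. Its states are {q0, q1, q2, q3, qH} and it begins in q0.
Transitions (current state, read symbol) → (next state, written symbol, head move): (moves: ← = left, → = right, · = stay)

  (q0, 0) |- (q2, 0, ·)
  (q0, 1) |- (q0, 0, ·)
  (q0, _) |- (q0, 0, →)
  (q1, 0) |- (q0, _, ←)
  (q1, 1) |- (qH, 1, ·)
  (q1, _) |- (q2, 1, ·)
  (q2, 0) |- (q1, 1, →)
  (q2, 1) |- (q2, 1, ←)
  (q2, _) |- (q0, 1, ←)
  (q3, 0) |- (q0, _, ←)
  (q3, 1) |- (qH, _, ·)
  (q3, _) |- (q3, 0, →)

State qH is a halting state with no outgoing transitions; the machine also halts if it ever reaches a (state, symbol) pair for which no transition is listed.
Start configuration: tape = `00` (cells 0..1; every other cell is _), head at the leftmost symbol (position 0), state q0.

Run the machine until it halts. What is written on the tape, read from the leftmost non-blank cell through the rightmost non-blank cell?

q0 | __[0]0   read 0 → write 0, move ·, go to q2
q2 | __[0]0   read 0 → write 1, move →, go to q1
q1 | __1[0]   read 0 → write _, move ←, go to q0
q0 | __[1]_   read 1 → write 0, move ·, go to q0
q0 | __[0]_   read 0 → write 0, move ·, go to q2
q2 | __[0]_   read 0 → write 1, move →, go to q1
q1 | __1[_]   read _ → write 1, move ·, go to q2
q2 | __1[1]   read 1 → write 1, move ←, go to q2
q2 | __[1]1   read 1 → write 1, move ←, go to q2
q2 | _[_]11   read _ → write 1, move ←, go to q0
q0 | [_]111   read _ → write 0, move →, go to q0
q0 | 0[1]11   read 1 → write 0, move ·, go to q0
q0 | 0[0]11   read 0 → write 0, move ·, go to q2
q2 | 0[0]11   read 0 → write 1, move →, go to q1
q1 | 01[1]1   read 1 → write 1, move ·, go to qH
qH | 01[1]1
The non-blank tape span at halt is 0111.

0111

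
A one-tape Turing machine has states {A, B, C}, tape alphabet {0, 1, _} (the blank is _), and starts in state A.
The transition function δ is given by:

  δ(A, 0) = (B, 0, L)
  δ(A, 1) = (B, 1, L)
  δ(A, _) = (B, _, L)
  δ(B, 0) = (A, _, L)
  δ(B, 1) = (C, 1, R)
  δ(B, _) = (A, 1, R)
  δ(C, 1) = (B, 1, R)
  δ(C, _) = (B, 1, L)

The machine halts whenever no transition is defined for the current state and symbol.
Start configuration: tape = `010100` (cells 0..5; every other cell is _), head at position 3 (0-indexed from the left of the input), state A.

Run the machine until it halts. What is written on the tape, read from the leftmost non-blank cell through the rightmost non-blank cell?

A | __010[1]00   read 1 → write 1, move L, go to B
B | __01[0]100   read 0 → write _, move L, go to A
A | __0[1]_100   read 1 → write 1, move L, go to B
B | __[0]1_100   read 0 → write _, move L, go to A
A | _[_]_1_100   read _ → write _, move L, go to B
B | [_]__1_100   read _ → write 1, move R, go to A
A | 1[_]_1_100   read _ → write _, move L, go to B
B | [1]__1_100   read 1 → write 1, move R, go to C
C | 1[_]_1_100   read _ → write 1, move L, go to B
B | [1]1_1_100   read 1 → write 1, move R, go to C
C | 1[1]_1_100   read 1 → write 1, move R, go to B
B | 11[_]1_100   read _ → write 1, move R, go to A
A | 111[1]_100   read 1 → write 1, move L, go to B
B | 11[1]1_100   read 1 → write 1, move R, go to C
C | 111[1]_100   read 1 → write 1, move R, go to B
B | 1111[_]100   read _ → write 1, move R, go to A
A | 11111[1]00   read 1 → write 1, move L, go to B
B | 1111[1]100   read 1 → write 1, move R, go to C
C | 11111[1]00   read 1 → write 1, move R, go to B
B | 111111[0]0   read 0 → write _, move L, go to A
A | 11111[1]_0   read 1 → write 1, move L, go to B
B | 1111[1]1_0   read 1 → write 1, move R, go to C
C | 11111[1]_0   read 1 → write 1, move R, go to B
B | 111111[_]0   read _ → write 1, move R, go to A
A | 1111111[0]   read 0 → write 0, move L, go to B
B | 111111[1]0   read 1 → write 1, move R, go to C
C | 1111111[0]
The non-blank tape span at halt is 11111110.

11111110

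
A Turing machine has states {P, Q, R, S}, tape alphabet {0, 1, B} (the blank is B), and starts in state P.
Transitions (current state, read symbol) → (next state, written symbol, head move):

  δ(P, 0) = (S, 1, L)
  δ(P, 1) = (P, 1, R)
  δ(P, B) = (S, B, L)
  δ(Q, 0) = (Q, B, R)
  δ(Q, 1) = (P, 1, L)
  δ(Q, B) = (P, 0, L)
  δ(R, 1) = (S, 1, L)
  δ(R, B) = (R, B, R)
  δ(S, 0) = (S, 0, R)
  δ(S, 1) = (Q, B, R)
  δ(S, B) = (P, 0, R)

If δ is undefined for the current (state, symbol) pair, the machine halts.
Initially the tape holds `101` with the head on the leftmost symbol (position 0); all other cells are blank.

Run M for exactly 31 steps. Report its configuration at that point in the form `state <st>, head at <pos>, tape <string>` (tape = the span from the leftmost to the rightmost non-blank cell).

state S, head at 3, tape 000001

P | B[1]01BB   read 1 → write 1, move R, go to P
P | B1[0]1BB   read 0 → write 1, move L, go to S
S | B[1]11BB   read 1 → write B, move R, go to Q
Q | BB[1]1BB   read 1 → write 1, move L, go to P
P | B[B]11BB   read B → write B, move L, go to S
S | [B]B11BB   read B → write 0, move R, go to P
P | 0[B]11BB   read B → write B, move L, go to S
S | [0]B11BB   read 0 → write 0, move R, go to S
S | 0[B]11BB   read B → write 0, move R, go to P
P | 00[1]1BB   read 1 → write 1, move R, go to P
P | 001[1]BB   read 1 → write 1, move R, go to P
P | 0011[B]B   read B → write B, move L, go to S
S | 001[1]BB   read 1 → write B, move R, go to Q
Q | 001B[B]B   read B → write 0, move L, go to P
P | 001[B]0B   read B → write B, move L, go to S
S | 00[1]B0B   read 1 → write B, move R, go to Q
Q | 00B[B]0B   read B → write 0, move L, go to P
P | 00[B]00B   read B → write B, move L, go to S
S | 0[0]B00B   read 0 → write 0, move R, go to S
S | 00[B]00B   read B → write 0, move R, go to P
P | 000[0]0B   read 0 → write 1, move L, go to S
S | 00[0]10B   read 0 → write 0, move R, go to S
S | 000[1]0B   read 1 → write B, move R, go to Q
Q | 000B[0]B   read 0 → write B, move R, go to Q
Q | 000BB[B]   read B → write 0, move L, go to P
P | 000B[B]0   read B → write B, move L, go to S
S | 000[B]B0   read B → write 0, move R, go to P
P | 0000[B]0   read B → write B, move L, go to S
S | 000[0]B0   read 0 → write 0, move R, go to S
S | 0000[B]0   read B → write 0, move R, go to P
P | 00000[0]   read 0 → write 1, move L, go to S
S | 0000[0]1
After 31 steps: state S, head at 3, tape 000001.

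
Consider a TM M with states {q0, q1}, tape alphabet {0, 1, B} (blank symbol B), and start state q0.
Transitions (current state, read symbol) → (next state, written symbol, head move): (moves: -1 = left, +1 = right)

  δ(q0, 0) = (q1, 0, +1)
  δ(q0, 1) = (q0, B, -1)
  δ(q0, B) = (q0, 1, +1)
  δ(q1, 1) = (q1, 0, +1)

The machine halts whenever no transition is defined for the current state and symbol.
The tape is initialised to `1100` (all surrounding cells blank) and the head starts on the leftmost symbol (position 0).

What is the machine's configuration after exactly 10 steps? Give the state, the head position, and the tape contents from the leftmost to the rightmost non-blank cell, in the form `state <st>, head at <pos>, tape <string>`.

q0 | BB[1]100   read 1 → write B, move -1, go to q0
q0 | B[B]B100   read B → write 1, move +1, go to q0
q0 | B1[B]100   read B → write 1, move +1, go to q0
q0 | B11[1]00   read 1 → write B, move -1, go to q0
q0 | B1[1]B00   read 1 → write B, move -1, go to q0
q0 | B[1]BB00   read 1 → write B, move -1, go to q0
q0 | [B]BBB00   read B → write 1, move +1, go to q0
q0 | 1[B]BB00   read B → write 1, move +1, go to q0
q0 | 11[B]B00   read B → write 1, move +1, go to q0
q0 | 111[B]00   read B → write 1, move +1, go to q0
q0 | 1111[0]0
After 10 steps: state q0, head at 2, tape 111100.

state q0, head at 2, tape 111100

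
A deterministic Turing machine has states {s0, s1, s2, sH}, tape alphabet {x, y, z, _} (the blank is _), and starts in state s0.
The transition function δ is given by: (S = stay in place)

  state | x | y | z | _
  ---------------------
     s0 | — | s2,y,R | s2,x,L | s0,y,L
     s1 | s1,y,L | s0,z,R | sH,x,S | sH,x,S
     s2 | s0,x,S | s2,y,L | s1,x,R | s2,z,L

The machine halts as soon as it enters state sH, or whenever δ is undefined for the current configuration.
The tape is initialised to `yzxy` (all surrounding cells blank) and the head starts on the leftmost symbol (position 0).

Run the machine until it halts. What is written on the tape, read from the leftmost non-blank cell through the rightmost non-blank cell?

state=s0 head=0 tape=_[y]zxy_   (s0,y)→(s2,y,R)
state=s2 head=1 tape=_y[z]xy_   (s2,z)→(s1,x,R)
state=s1 head=2 tape=_yx[x]y_   (s1,x)→(s1,y,L)
state=s1 head=1 tape=_y[x]yy_   (s1,x)→(s1,y,L)
state=s1 head=0 tape=_[y]yyy_   (s1,y)→(s0,z,R)
state=s0 head=1 tape=_z[y]yy_   (s0,y)→(s2,y,R)
state=s2 head=2 tape=_zy[y]y_   (s2,y)→(s2,y,L)
state=s2 head=1 tape=_z[y]yy_   (s2,y)→(s2,y,L)
state=s2 head=0 tape=_[z]yyy_   (s2,z)→(s1,x,R)
state=s1 head=1 tape=_x[y]yy_   (s1,y)→(s0,z,R)
state=s0 head=2 tape=_xz[y]y_   (s0,y)→(s2,y,R)
state=s2 head=3 tape=_xzy[y]_   (s2,y)→(s2,y,L)
state=s2 head=2 tape=_xz[y]y_   (s2,y)→(s2,y,L)
state=s2 head=1 tape=_x[z]yy_   (s2,z)→(s1,x,R)
state=s1 head=2 tape=_xx[y]y_   (s1,y)→(s0,z,R)
state=s0 head=3 tape=_xxz[y]_   (s0,y)→(s2,y,R)
state=s2 head=4 tape=_xxzy[_]   (s2,_)→(s2,z,L)
state=s2 head=3 tape=_xxz[y]z   (s2,y)→(s2,y,L)
state=s2 head=2 tape=_xx[z]yz   (s2,z)→(s1,x,R)
state=s1 head=3 tape=_xxx[y]z   (s1,y)→(s0,z,R)
state=s0 head=4 tape=_xxxz[z]   (s0,z)→(s2,x,L)
state=s2 head=3 tape=_xxx[z]x   (s2,z)→(s1,x,R)
state=s1 head=4 tape=_xxxx[x]   (s1,x)→(s1,y,L)
state=s1 head=3 tape=_xxx[x]y   (s1,x)→(s1,y,L)
state=s1 head=2 tape=_xx[x]yy   (s1,x)→(s1,y,L)
state=s1 head=1 tape=_x[x]yyy   (s1,x)→(s1,y,L)
state=s1 head=0 tape=_[x]yyyy   (s1,x)→(s1,y,L)
state=s1 head=-1 tape=[_]yyyyy   (s1,_)→(sH,x,S)
state=sH head=-1 tape=[x]yyyyy
The non-blank tape span at halt is xyyyyy.

xyyyyy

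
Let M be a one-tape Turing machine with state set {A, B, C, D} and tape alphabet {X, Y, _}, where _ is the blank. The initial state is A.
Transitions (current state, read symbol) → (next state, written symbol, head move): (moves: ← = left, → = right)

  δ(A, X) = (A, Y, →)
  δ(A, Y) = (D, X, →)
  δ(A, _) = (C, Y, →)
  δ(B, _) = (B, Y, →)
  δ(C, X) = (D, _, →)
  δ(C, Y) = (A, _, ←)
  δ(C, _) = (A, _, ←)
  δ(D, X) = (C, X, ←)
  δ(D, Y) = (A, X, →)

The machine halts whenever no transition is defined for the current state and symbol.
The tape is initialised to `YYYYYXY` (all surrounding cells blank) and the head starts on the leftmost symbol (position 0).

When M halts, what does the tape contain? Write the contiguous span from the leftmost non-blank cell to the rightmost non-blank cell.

state=A head=0 tape=[Y]YYYYXY__   (A,Y)→(D,X,→)
state=D head=1 tape=X[Y]YYYXY__   (D,Y)→(A,X,→)
state=A head=2 tape=XX[Y]YYXY__   (A,Y)→(D,X,→)
state=D head=3 tape=XXX[Y]YXY__   (D,Y)→(A,X,→)
state=A head=4 tape=XXXX[Y]XY__   (A,Y)→(D,X,→)
state=D head=5 tape=XXXXX[X]Y__   (D,X)→(C,X,←)
state=C head=4 tape=XXXX[X]XY__   (C,X)→(D,_,→)
state=D head=5 tape=XXXX_[X]Y__   (D,X)→(C,X,←)
state=C head=4 tape=XXXX[_]XY__   (C,_)→(A,_,←)
state=A head=3 tape=XXX[X]_XY__   (A,X)→(A,Y,→)
state=A head=4 tape=XXXY[_]XY__   (A,_)→(C,Y,→)
state=C head=5 tape=XXXYY[X]Y__   (C,X)→(D,_,→)
state=D head=6 tape=XXXYY_[Y]__   (D,Y)→(A,X,→)
state=A head=7 tape=XXXYY_X[_]_   (A,_)→(C,Y,→)
state=C head=8 tape=XXXYY_XY[_]   (C,_)→(A,_,←)
state=A head=7 tape=XXXYY_X[Y]_   (A,Y)→(D,X,→)
state=D head=8 tape=XXXYY_XX[_]
The non-blank tape span at halt is XXXYY_XX.

XXXYY_XX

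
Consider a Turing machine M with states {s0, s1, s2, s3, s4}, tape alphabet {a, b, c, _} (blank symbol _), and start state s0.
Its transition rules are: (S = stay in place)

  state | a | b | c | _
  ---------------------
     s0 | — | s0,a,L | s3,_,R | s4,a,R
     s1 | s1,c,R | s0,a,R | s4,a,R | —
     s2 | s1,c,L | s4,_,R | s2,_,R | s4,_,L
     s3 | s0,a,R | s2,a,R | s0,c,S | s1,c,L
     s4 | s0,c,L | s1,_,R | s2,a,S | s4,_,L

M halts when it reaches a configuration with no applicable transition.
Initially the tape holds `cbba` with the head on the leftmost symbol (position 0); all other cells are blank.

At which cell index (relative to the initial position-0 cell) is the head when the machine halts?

3

state=s0 head=0 tape=[c]bba_   (s0,c)→(s3,_,R)
state=s3 head=1 tape=_[b]ba_   (s3,b)→(s2,a,R)
state=s2 head=2 tape=_a[b]a_   (s2,b)→(s4,_,R)
state=s4 head=3 tape=_a_[a]_   (s4,a)→(s0,c,L)
state=s0 head=2 tape=_a[_]c_   (s0,_)→(s4,a,R)
state=s4 head=3 tape=_aa[c]_   (s4,c)→(s2,a,S)
state=s2 head=3 tape=_aa[a]_   (s2,a)→(s1,c,L)
state=s1 head=2 tape=_a[a]c_   (s1,a)→(s1,c,R)
state=s1 head=3 tape=_ac[c]_   (s1,c)→(s4,a,R)
state=s4 head=4 tape=_aca[_]   (s4,_)→(s4,_,L)
state=s4 head=3 tape=_ac[a]_   (s4,a)→(s0,c,L)
state=s0 head=2 tape=_a[c]c_   (s0,c)→(s3,_,R)
state=s3 head=3 tape=_a_[c]_   (s3,c)→(s0,c,S)
state=s0 head=3 tape=_a_[c]_   (s0,c)→(s3,_,R)
state=s3 head=4 tape=_a__[_]   (s3,_)→(s1,c,L)
state=s1 head=3 tape=_a_[_]c
At halt the head is at cell 3.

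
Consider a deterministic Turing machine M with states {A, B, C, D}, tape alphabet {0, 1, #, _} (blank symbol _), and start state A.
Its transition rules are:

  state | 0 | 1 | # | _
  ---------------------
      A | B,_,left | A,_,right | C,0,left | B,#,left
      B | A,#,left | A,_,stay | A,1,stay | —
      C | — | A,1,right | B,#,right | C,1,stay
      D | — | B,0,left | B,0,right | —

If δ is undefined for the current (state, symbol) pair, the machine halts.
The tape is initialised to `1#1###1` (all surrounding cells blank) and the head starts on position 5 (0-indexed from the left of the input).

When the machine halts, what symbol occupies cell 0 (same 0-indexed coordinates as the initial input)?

A | _1#1##[#]1   read # → write 0, move left, go to C
C | _1#1#[#]01   read # → write #, move right, go to B
B | _1#1##[0]1   read 0 → write #, move left, go to A
A | _1#1#[#]#1   read # → write 0, move left, go to C
C | _1#1[#]0#1   read # → write #, move right, go to B
B | _1#1#[0]#1   read 0 → write #, move left, go to A
A | _1#1[#]##1   read # → write 0, move left, go to C
C | _1#[1]0##1   read 1 → write 1, move right, go to A
A | _1#1[0]##1   read 0 → write _, move left, go to B
B | _1#[1]_##1   read 1 → write _, move stay, go to A
A | _1#[_]_##1   read _ → write #, move left, go to B
B | _1[#]#_##1   read # → write 1, move stay, go to A
A | _1[1]#_##1   read 1 → write _, move right, go to A
A | _1_[#]_##1   read # → write 0, move left, go to C
C | _1[_]0_##1   read _ → write 1, move stay, go to C
C | _1[1]0_##1   read 1 → write 1, move right, go to A
A | _11[0]_##1   read 0 → write _, move left, go to B
B | _1[1]__##1   read 1 → write _, move stay, go to A
A | _1[_]__##1   read _ → write #, move left, go to B
B | _[1]#__##1   read 1 → write _, move stay, go to A
A | _[_]#__##1   read _ → write #, move left, go to B
B | [_]##__##1
Cell 0 holds # when M halts.

#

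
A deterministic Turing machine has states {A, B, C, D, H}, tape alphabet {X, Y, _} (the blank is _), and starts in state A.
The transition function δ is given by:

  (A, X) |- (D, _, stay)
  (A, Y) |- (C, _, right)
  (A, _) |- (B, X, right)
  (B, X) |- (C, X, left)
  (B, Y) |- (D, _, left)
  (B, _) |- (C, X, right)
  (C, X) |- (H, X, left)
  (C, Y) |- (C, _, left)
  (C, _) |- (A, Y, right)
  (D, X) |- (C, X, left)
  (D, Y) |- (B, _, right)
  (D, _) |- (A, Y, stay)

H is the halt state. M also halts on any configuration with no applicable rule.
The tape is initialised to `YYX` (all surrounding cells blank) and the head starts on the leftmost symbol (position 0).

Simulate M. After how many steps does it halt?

A | [Y]YX   read Y → write _, move right, go to C
C | _[Y]X   read Y → write _, move left, go to C
C | [_]_X   read _ → write Y, move right, go to A
A | Y[_]X   read _ → write X, move right, go to B
B | YX[X]   read X → write X, move left, go to C
C | Y[X]X   read X → write X, move left, go to H
H | [Y]XX
M halts after 6 transitions.

6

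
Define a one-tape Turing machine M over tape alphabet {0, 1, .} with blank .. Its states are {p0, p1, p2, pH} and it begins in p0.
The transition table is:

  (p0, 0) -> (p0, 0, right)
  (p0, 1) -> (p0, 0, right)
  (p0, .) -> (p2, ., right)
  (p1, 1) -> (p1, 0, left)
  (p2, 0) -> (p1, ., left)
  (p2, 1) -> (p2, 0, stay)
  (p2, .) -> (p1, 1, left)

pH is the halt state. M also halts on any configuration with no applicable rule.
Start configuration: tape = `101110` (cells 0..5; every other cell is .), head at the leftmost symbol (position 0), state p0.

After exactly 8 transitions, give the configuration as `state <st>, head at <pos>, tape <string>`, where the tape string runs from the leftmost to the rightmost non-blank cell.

state=p0 head=0 tape=[1]01110..   (p0,1)→(p0,0,right)
state=p0 head=1 tape=0[0]1110..   (p0,0)→(p0,0,right)
state=p0 head=2 tape=00[1]110..   (p0,1)→(p0,0,right)
state=p0 head=3 tape=000[1]10..   (p0,1)→(p0,0,right)
state=p0 head=4 tape=0000[1]0..   (p0,1)→(p0,0,right)
state=p0 head=5 tape=00000[0]..   (p0,0)→(p0,0,right)
state=p0 head=6 tape=000000[.].   (p0,.)→(p2,.,right)
state=p2 head=7 tape=000000.[.]   (p2,.)→(p1,1,left)
state=p1 head=6 tape=000000[.]1
After 8 steps: state p1, head at 6, tape 000000.1.

state p1, head at 6, tape 000000.1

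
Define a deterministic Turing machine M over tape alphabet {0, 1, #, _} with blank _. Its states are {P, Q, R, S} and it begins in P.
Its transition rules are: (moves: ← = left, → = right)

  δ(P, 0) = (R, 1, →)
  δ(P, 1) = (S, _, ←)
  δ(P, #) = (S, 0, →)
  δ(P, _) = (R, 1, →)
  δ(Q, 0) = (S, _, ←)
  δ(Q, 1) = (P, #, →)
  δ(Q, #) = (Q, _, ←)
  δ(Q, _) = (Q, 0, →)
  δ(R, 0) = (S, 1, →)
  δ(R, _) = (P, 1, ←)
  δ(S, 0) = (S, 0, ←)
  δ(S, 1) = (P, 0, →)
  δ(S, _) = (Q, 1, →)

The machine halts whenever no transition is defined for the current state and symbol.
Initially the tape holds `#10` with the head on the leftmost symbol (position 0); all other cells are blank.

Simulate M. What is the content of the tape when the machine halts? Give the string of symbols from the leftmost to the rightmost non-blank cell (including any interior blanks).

state=P head=0 tape=_[#]10___   (P,#)→(S,0,→)
state=S head=1 tape=_0[1]0___   (S,1)→(P,0,→)
state=P head=2 tape=_00[0]___   (P,0)→(R,1,→)
state=R head=3 tape=_001[_]__   (R,_)→(P,1,←)
state=P head=2 tape=_00[1]1__   (P,1)→(S,_,←)
state=S head=1 tape=_0[0]_1__   (S,0)→(S,0,←)
state=S head=0 tape=_[0]0_1__   (S,0)→(S,0,←)
state=S head=-1 tape=[_]00_1__   (S,_)→(Q,1,→)
state=Q head=0 tape=1[0]0_1__   (Q,0)→(S,_,←)
state=S head=-1 tape=[1]_0_1__   (S,1)→(P,0,→)
state=P head=0 tape=0[_]0_1__   (P,_)→(R,1,→)
state=R head=1 tape=01[0]_1__   (R,0)→(S,1,→)
state=S head=2 tape=011[_]1__   (S,_)→(Q,1,→)
state=Q head=3 tape=0111[1]__   (Q,1)→(P,#,→)
state=P head=4 tape=0111#[_]_   (P,_)→(R,1,→)
state=R head=5 tape=0111#1[_]   (R,_)→(P,1,←)
state=P head=4 tape=0111#[1]1   (P,1)→(S,_,←)
state=S head=3 tape=0111[#]_1
The non-blank tape span at halt is 0111#_1.

0111#_1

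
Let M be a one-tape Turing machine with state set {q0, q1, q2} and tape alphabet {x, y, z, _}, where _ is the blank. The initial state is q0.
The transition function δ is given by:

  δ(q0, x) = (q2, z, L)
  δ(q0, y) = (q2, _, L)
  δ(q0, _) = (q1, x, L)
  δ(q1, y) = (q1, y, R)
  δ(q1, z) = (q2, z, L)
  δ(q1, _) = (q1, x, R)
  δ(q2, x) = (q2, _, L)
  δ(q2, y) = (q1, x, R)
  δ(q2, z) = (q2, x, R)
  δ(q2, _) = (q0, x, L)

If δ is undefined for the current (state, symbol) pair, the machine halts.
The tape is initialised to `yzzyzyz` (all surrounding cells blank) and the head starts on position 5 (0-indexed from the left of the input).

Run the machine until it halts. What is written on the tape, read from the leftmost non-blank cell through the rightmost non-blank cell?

xxx____zxz

state=q0 head=5 tape=___yzzyz[y]z   (q0,y)→(q2,_,L)
state=q2 head=4 tape=___yzzy[z]_z   (q2,z)→(q2,x,R)
state=q2 head=5 tape=___yzzyx[_]z   (q2,_)→(q0,x,L)
state=q0 head=4 tape=___yzzy[x]xz   (q0,x)→(q2,z,L)
state=q2 head=3 tape=___yzz[y]zxz   (q2,y)→(q1,x,R)
state=q1 head=4 tape=___yzzx[z]xz   (q1,z)→(q2,z,L)
state=q2 head=3 tape=___yzz[x]zxz   (q2,x)→(q2,_,L)
state=q2 head=2 tape=___yz[z]_zxz   (q2,z)→(q2,x,R)
state=q2 head=3 tape=___yzx[_]zxz   (q2,_)→(q0,x,L)
state=q0 head=2 tape=___yz[x]xzxz   (q0,x)→(q2,z,L)
state=q2 head=1 tape=___y[z]zxzxz   (q2,z)→(q2,x,R)
state=q2 head=2 tape=___yx[z]xzxz   (q2,z)→(q2,x,R)
state=q2 head=3 tape=___yxx[x]zxz   (q2,x)→(q2,_,L)
state=q2 head=2 tape=___yx[x]_zxz   (q2,x)→(q2,_,L)
state=q2 head=1 tape=___y[x]__zxz   (q2,x)→(q2,_,L)
state=q2 head=0 tape=___[y]___zxz   (q2,y)→(q1,x,R)
state=q1 head=1 tape=___x[_]__zxz   (q1,_)→(q1,x,R)
state=q1 head=2 tape=___xx[_]_zxz   (q1,_)→(q1,x,R)
state=q1 head=3 tape=___xxx[_]zxz   (q1,_)→(q1,x,R)
state=q1 head=4 tape=___xxxx[z]xz   (q1,z)→(q2,z,L)
state=q2 head=3 tape=___xxx[x]zxz   (q2,x)→(q2,_,L)
state=q2 head=2 tape=___xx[x]_zxz   (q2,x)→(q2,_,L)
state=q2 head=1 tape=___x[x]__zxz   (q2,x)→(q2,_,L)
state=q2 head=0 tape=___[x]___zxz   (q2,x)→(q2,_,L)
state=q2 head=-1 tape=__[_]____zxz   (q2,_)→(q0,x,L)
state=q0 head=-2 tape=_[_]x____zxz   (q0,_)→(q1,x,L)
state=q1 head=-3 tape=[_]xx____zxz   (q1,_)→(q1,x,R)
state=q1 head=-2 tape=x[x]x____zxz
The non-blank tape span at halt is xxx____zxz.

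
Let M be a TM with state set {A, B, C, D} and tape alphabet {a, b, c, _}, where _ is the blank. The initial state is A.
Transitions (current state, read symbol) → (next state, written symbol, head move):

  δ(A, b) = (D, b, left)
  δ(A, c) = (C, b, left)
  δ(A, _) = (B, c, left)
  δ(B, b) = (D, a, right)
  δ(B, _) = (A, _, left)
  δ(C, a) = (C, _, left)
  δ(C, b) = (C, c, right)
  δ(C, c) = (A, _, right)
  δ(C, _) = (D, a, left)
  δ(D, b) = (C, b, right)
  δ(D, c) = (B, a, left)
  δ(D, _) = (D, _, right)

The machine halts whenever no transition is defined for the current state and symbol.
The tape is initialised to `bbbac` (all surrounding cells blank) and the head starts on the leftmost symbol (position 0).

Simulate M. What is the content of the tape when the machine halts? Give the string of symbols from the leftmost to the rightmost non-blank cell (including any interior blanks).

caacc

state=A head=0 tape=_[b]bbac   (A,b)→(D,b,left)
state=D head=-1 tape=[_]bbbac   (D,_)→(D,_,right)
state=D head=0 tape=_[b]bbac   (D,b)→(C,b,right)
state=C head=1 tape=_b[b]bac   (C,b)→(C,c,right)
state=C head=2 tape=_bc[b]ac   (C,b)→(C,c,right)
state=C head=3 tape=_bcc[a]c   (C,a)→(C,_,left)
state=C head=2 tape=_bc[c]_c   (C,c)→(A,_,right)
state=A head=3 tape=_bc_[_]c   (A,_)→(B,c,left)
state=B head=2 tape=_bc[_]cc   (B,_)→(A,_,left)
state=A head=1 tape=_b[c]_cc   (A,c)→(C,b,left)
state=C head=0 tape=_[b]b_cc   (C,b)→(C,c,right)
state=C head=1 tape=_c[b]_cc   (C,b)→(C,c,right)
state=C head=2 tape=_cc[_]cc   (C,_)→(D,a,left)
state=D head=1 tape=_c[c]acc   (D,c)→(B,a,left)
state=B head=0 tape=_[c]aacc
The non-blank tape span at halt is caacc.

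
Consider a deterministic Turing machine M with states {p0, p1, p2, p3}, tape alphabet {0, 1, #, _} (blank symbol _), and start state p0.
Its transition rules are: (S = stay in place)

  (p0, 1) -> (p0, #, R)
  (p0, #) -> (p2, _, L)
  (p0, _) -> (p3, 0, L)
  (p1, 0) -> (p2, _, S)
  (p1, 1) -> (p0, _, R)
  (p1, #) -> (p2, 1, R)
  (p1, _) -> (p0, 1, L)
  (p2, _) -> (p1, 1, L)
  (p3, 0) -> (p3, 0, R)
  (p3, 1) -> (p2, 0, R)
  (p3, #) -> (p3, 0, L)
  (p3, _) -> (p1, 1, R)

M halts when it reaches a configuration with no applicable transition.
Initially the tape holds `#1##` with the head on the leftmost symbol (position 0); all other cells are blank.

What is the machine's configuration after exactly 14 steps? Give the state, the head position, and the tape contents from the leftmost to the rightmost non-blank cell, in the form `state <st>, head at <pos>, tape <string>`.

state=p0 head=0 tape=____[#]1##   (p0,#)→(p2,_,L)
state=p2 head=-1 tape=___[_]_1##   (p2,_)→(p1,1,L)
state=p1 head=-2 tape=__[_]1_1##   (p1,_)→(p0,1,L)
state=p0 head=-3 tape=_[_]11_1##   (p0,_)→(p3,0,L)
state=p3 head=-4 tape=[_]011_1##   (p3,_)→(p1,1,R)
state=p1 head=-3 tape=1[0]11_1##   (p1,0)→(p2,_,S)
state=p2 head=-3 tape=1[_]11_1##   (p2,_)→(p1,1,L)
state=p1 head=-4 tape=[1]111_1##   (p1,1)→(p0,_,R)
state=p0 head=-3 tape=_[1]11_1##   (p0,1)→(p0,#,R)
state=p0 head=-2 tape=_#[1]1_1##   (p0,1)→(p0,#,R)
state=p0 head=-1 tape=_##[1]_1##   (p0,1)→(p0,#,R)
state=p0 head=0 tape=_###[_]1##   (p0,_)→(p3,0,L)
state=p3 head=-1 tape=_##[#]01##   (p3,#)→(p3,0,L)
state=p3 head=-2 tape=_#[#]001##   (p3,#)→(p3,0,L)
state=p3 head=-3 tape=_[#]0001##
After 14 steps: state p3, head at -3, tape #0001##.

state p3, head at -3, tape #0001##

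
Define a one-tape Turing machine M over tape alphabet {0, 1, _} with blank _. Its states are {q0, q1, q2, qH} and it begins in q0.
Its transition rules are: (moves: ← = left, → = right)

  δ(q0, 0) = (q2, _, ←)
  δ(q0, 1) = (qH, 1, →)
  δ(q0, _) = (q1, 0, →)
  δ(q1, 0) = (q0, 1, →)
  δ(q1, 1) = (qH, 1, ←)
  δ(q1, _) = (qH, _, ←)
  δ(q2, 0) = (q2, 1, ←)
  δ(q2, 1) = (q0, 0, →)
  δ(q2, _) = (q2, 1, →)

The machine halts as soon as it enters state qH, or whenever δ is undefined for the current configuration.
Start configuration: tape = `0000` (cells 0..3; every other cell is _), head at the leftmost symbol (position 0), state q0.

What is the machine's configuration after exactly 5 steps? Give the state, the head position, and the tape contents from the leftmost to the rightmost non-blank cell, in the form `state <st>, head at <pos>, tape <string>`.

state=q0 head=0 tape=_[0]000   (q0,0)→(q2,_,←)
state=q2 head=-1 tape=[_]_000   (q2,_)→(q2,1,→)
state=q2 head=0 tape=1[_]000   (q2,_)→(q2,1,→)
state=q2 head=1 tape=11[0]00   (q2,0)→(q2,1,←)
state=q2 head=0 tape=1[1]100   (q2,1)→(q0,0,→)
state=q0 head=1 tape=10[1]00
After 5 steps: state q0, head at 1, tape 10100.

state q0, head at 1, tape 10100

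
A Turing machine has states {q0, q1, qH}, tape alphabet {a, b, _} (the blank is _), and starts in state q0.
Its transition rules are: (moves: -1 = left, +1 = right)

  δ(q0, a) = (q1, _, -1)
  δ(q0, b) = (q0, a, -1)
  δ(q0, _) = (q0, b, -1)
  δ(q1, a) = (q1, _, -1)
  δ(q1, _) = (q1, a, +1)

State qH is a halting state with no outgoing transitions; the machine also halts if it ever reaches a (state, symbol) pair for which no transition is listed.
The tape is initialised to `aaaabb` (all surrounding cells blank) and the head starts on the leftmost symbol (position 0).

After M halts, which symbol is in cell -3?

a

q0 | ____[a]aaabb   read a → write _, move -1, go to q1
q1 | ___[_]_aaabb   read _ → write a, move +1, go to q1
q1 | ___a[_]aaabb   read _ → write a, move +1, go to q1
q1 | ___aa[a]aabb   read a → write _, move -1, go to q1
q1 | ___a[a]_aabb   read a → write _, move -1, go to q1
q1 | ___[a]__aabb   read a → write _, move -1, go to q1
q1 | __[_]___aabb   read _ → write a, move +1, go to q1
q1 | __a[_]__aabb   read _ → write a, move +1, go to q1
q1 | __aa[_]_aabb   read _ → write a, move +1, go to q1
q1 | __aaa[_]aabb   read _ → write a, move +1, go to q1
q1 | __aaaa[a]abb   read a → write _, move -1, go to q1
q1 | __aaa[a]_abb   read a → write _, move -1, go to q1
q1 | __aa[a]__abb   read a → write _, move -1, go to q1
q1 | __a[a]___abb   read a → write _, move -1, go to q1
q1 | __[a]____abb   read a → write _, move -1, go to q1
q1 | _[_]_____abb   read _ → write a, move +1, go to q1
q1 | _a[_]____abb   read _ → write a, move +1, go to q1
q1 | _aa[_]___abb   read _ → write a, move +1, go to q1
q1 | _aaa[_]__abb   read _ → write a, move +1, go to q1
q1 | _aaaa[_]_abb   read _ → write a, move +1, go to q1
q1 | _aaaaa[_]abb   read _ → write a, move +1, go to q1
q1 | _aaaaaa[a]bb   read a → write _, move -1, go to q1
q1 | _aaaaa[a]_bb   read a → write _, move -1, go to q1
q1 | _aaaa[a]__bb   read a → write _, move -1, go to q1
q1 | _aaa[a]___bb   read a → write _, move -1, go to q1
q1 | _aa[a]____bb   read a → write _, move -1, go to q1
q1 | _a[a]_____bb   read a → write _, move -1, go to q1
q1 | _[a]______bb   read a → write _, move -1, go to q1
q1 | [_]_______bb   read _ → write a, move +1, go to q1
q1 | a[_]______bb   read _ → write a, move +1, go to q1
q1 | aa[_]_____bb   read _ → write a, move +1, go to q1
q1 | aaa[_]____bb   read _ → write a, move +1, go to q1
q1 | aaaa[_]___bb   read _ → write a, move +1, go to q1
q1 | aaaaa[_]__bb   read _ → write a, move +1, go to q1
q1 | aaaaaa[_]_bb   read _ → write a, move +1, go to q1
q1 | aaaaaaa[_]bb   read _ → write a, move +1, go to q1
q1 | aaaaaaaa[b]b
Cell -3 holds a when M halts.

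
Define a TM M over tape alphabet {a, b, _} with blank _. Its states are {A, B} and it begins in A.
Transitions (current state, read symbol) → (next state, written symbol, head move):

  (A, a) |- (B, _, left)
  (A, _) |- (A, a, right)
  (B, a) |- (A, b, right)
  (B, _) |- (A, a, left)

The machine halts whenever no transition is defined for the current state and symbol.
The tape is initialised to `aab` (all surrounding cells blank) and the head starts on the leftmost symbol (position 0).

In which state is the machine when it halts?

A

state=A head=0 tape=__[a]ab   (A,a)→(B,_,left)
state=B head=-1 tape=_[_]_ab   (B,_)→(A,a,left)
state=A head=-2 tape=[_]a_ab   (A,_)→(A,a,right)
state=A head=-1 tape=a[a]_ab   (A,a)→(B,_,left)
state=B head=-2 tape=[a]__ab   (B,a)→(A,b,right)
state=A head=-1 tape=b[_]_ab   (A,_)→(A,a,right)
state=A head=0 tape=ba[_]ab   (A,_)→(A,a,right)
state=A head=1 tape=baa[a]b   (A,a)→(B,_,left)
state=B head=0 tape=ba[a]_b   (B,a)→(A,b,right)
state=A head=1 tape=bab[_]b   (A,_)→(A,a,right)
state=A head=2 tape=baba[b]
No transition is defined for (A, b); M halts in state A.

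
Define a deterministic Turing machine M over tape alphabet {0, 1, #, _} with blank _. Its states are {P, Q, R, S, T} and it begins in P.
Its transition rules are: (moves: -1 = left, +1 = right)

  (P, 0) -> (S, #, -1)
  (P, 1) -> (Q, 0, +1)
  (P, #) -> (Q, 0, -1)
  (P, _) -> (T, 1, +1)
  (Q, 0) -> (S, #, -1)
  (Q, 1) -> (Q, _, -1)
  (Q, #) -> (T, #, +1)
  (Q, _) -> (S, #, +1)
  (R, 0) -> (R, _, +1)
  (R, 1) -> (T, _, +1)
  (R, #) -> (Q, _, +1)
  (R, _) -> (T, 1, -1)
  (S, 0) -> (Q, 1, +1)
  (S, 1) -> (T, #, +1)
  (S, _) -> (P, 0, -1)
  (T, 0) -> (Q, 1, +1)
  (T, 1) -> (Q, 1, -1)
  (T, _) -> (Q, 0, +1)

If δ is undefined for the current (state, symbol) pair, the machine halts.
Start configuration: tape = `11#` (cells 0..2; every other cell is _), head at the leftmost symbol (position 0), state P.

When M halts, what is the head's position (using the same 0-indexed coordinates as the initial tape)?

state=P head=0 tape=__[1]1#___   (P,1)→(Q,0,+1)
state=Q head=1 tape=__0[1]#___   (Q,1)→(Q,_,-1)
state=Q head=0 tape=__[0]_#___   (Q,0)→(S,#,-1)
state=S head=-1 tape=_[_]#_#___   (S,_)→(P,0,-1)
state=P head=-2 tape=[_]0#_#___   (P,_)→(T,1,+1)
state=T head=-1 tape=1[0]#_#___   (T,0)→(Q,1,+1)
state=Q head=0 tape=11[#]_#___   (Q,#)→(T,#,+1)
state=T head=1 tape=11#[_]#___   (T,_)→(Q,0,+1)
state=Q head=2 tape=11#0[#]___   (Q,#)→(T,#,+1)
state=T head=3 tape=11#0#[_]__   (T,_)→(Q,0,+1)
state=Q head=4 tape=11#0#0[_]_   (Q,_)→(S,#,+1)
state=S head=5 tape=11#0#0#[_]   (S,_)→(P,0,-1)
state=P head=4 tape=11#0#0[#]0   (P,#)→(Q,0,-1)
state=Q head=3 tape=11#0#[0]00   (Q,0)→(S,#,-1)
state=S head=2 tape=11#0[#]#00
At halt the head is at cell 2.

2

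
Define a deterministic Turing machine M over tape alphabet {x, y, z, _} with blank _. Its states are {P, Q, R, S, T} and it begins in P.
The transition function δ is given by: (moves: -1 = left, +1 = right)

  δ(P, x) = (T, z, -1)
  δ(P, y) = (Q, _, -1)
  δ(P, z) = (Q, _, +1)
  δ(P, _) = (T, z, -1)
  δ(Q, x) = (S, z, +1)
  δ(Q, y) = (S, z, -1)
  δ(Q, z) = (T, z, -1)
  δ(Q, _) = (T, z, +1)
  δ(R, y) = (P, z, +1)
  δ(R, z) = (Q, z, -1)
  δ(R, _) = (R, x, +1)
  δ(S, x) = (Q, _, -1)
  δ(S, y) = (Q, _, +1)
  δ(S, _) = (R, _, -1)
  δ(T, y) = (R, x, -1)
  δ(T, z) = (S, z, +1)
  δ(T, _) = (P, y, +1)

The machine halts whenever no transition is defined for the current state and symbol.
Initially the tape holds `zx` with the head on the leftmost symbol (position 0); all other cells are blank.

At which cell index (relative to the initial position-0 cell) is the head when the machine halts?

2

state=P head=0 tape=_[z]x___   (P,z)→(Q,_,+1)
state=Q head=1 tape=__[x]___   (Q,x)→(S,z,+1)
state=S head=2 tape=__z[_]__   (S,_)→(R,_,-1)
state=R head=1 tape=__[z]___   (R,z)→(Q,z,-1)
state=Q head=0 tape=_[_]z___   (Q,_)→(T,z,+1)
state=T head=1 tape=_z[z]___   (T,z)→(S,z,+1)
state=S head=2 tape=_zz[_]__   (S,_)→(R,_,-1)
state=R head=1 tape=_z[z]___   (R,z)→(Q,z,-1)
state=Q head=0 tape=_[z]z___   (Q,z)→(T,z,-1)
state=T head=-1 tape=[_]zz___   (T,_)→(P,y,+1)
state=P head=0 tape=y[z]z___   (P,z)→(Q,_,+1)
state=Q head=1 tape=y_[z]___   (Q,z)→(T,z,-1)
state=T head=0 tape=y[_]z___   (T,_)→(P,y,+1)
state=P head=1 tape=yy[z]___   (P,z)→(Q,_,+1)
state=Q head=2 tape=yy_[_]__   (Q,_)→(T,z,+1)
state=T head=3 tape=yy_z[_]_   (T,_)→(P,y,+1)
state=P head=4 tape=yy_zy[_]   (P,_)→(T,z,-1)
state=T head=3 tape=yy_z[y]z   (T,y)→(R,x,-1)
state=R head=2 tape=yy_[z]xz   (R,z)→(Q,z,-1)
state=Q head=1 tape=yy[_]zxz   (Q,_)→(T,z,+1)
state=T head=2 tape=yyz[z]xz   (T,z)→(S,z,+1)
state=S head=3 tape=yyzz[x]z   (S,x)→(Q,_,-1)
state=Q head=2 tape=yyz[z]_z   (Q,z)→(T,z,-1)
state=T head=1 tape=yy[z]z_z   (T,z)→(S,z,+1)
state=S head=2 tape=yyz[z]_z
At halt the head is at cell 2.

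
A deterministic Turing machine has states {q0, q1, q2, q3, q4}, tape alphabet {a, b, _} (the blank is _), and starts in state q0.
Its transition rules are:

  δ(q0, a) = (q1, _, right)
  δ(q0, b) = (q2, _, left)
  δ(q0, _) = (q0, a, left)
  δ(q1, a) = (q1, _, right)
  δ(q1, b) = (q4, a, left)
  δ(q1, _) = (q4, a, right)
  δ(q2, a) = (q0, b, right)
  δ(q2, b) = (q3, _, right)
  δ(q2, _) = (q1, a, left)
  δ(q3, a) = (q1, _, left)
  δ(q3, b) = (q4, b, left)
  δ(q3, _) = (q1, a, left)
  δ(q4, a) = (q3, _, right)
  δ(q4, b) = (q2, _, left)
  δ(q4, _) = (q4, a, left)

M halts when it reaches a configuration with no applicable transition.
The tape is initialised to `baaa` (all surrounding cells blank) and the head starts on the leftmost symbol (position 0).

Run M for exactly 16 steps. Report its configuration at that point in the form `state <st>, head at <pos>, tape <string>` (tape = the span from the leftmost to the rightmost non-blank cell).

state=q0 head=0 tape=__[b]aaa   (q0,b)→(q2,_,left)
state=q2 head=-1 tape=_[_]_aaa   (q2,_)→(q1,a,left)
state=q1 head=-2 tape=[_]a_aaa   (q1,_)→(q4,a,right)
state=q4 head=-1 tape=a[a]_aaa   (q4,a)→(q3,_,right)
state=q3 head=0 tape=a_[_]aaa   (q3,_)→(q1,a,left)
state=q1 head=-1 tape=a[_]aaaa   (q1,_)→(q4,a,right)
state=q4 head=0 tape=aa[a]aaa   (q4,a)→(q3,_,right)
state=q3 head=1 tape=aa_[a]aa   (q3,a)→(q1,_,left)
state=q1 head=0 tape=aa[_]_aa   (q1,_)→(q4,a,right)
state=q4 head=1 tape=aaa[_]aa   (q4,_)→(q4,a,left)
state=q4 head=0 tape=aa[a]aaa   (q4,a)→(q3,_,right)
state=q3 head=1 tape=aa_[a]aa   (q3,a)→(q1,_,left)
state=q1 head=0 tape=aa[_]_aa   (q1,_)→(q4,a,right)
state=q4 head=1 tape=aaa[_]aa   (q4,_)→(q4,a,left)
state=q4 head=0 tape=aa[a]aaa   (q4,a)→(q3,_,right)
state=q3 head=1 tape=aa_[a]aa   (q3,a)→(q1,_,left)
state=q1 head=0 tape=aa[_]_aa
After 16 steps: state q1, head at 0, tape aa__aa.

state q1, head at 0, tape aa__aa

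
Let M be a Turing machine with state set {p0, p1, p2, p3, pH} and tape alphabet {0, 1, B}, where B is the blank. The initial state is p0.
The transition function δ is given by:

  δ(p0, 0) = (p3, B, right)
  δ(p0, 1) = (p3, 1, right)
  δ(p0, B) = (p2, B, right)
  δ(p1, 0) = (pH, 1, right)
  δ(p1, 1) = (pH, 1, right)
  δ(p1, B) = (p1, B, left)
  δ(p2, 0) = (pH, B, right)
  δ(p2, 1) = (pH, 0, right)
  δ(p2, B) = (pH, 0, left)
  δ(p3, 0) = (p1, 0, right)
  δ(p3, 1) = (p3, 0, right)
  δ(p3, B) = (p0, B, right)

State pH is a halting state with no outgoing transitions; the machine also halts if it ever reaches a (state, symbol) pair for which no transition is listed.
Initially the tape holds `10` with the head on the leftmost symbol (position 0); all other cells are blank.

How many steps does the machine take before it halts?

4

state=p0 head=0 tape=[1]0B   (p0,1)→(p3,1,right)
state=p3 head=1 tape=1[0]B   (p3,0)→(p1,0,right)
state=p1 head=2 tape=10[B]   (p1,B)→(p1,B,left)
state=p1 head=1 tape=1[0]B   (p1,0)→(pH,1,right)
state=pH head=2 tape=11[B]
M halts after 4 transitions.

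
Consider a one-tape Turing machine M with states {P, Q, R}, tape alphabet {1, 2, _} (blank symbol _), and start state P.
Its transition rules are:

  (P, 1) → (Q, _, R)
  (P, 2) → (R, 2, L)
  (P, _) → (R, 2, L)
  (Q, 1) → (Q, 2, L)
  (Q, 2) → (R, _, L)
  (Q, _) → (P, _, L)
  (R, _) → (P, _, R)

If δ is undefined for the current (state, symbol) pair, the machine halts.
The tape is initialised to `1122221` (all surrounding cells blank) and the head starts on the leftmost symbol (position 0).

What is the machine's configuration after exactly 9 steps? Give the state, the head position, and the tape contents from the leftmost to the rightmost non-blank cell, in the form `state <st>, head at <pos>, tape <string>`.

state P, head at -1, tape 2_222221

state=P head=0 tape=__[1]122221   (P,1)→(Q,_,R)
state=Q head=1 tape=___[1]22221   (Q,1)→(Q,2,L)
state=Q head=0 tape=__[_]222221   (Q,_)→(P,_,L)
state=P head=-1 tape=_[_]_222221   (P,_)→(R,2,L)
state=R head=-2 tape=[_]2_222221   (R,_)→(P,_,R)
state=P head=-1 tape=_[2]_222221   (P,2)→(R,2,L)
state=R head=-2 tape=[_]2_222221   (R,_)→(P,_,R)
state=P head=-1 tape=_[2]_222221   (P,2)→(R,2,L)
state=R head=-2 tape=[_]2_222221   (R,_)→(P,_,R)
state=P head=-1 tape=_[2]_222221
After 9 steps: state P, head at -1, tape 2_222221.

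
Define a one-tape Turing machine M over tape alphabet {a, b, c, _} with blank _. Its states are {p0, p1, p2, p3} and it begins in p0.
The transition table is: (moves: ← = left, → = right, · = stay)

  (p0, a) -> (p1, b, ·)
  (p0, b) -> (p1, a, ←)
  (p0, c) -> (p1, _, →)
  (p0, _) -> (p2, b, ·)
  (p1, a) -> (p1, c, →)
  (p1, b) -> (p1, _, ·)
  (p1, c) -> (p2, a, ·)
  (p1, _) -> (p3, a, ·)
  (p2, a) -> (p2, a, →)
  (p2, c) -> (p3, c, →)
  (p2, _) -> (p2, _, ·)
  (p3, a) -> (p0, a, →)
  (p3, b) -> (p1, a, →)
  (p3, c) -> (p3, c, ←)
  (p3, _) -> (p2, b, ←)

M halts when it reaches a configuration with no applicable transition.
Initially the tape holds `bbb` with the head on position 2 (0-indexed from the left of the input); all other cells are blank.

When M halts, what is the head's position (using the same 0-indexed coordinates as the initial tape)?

3

p0 | bb[b]_   read b → write a, move ←, go to p1
p1 | b[b]a_   read b → write _, move ·, go to p1
p1 | b[_]a_   read _ → write a, move ·, go to p3
p3 | b[a]a_   read a → write a, move →, go to p0
p0 | ba[a]_   read a → write b, move ·, go to p1
p1 | ba[b]_   read b → write _, move ·, go to p1
p1 | ba[_]_   read _ → write a, move ·, go to p3
p3 | ba[a]_   read a → write a, move →, go to p0
p0 | baa[_]   read _ → write b, move ·, go to p2
p2 | baa[b]
At halt the head is at cell 3.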